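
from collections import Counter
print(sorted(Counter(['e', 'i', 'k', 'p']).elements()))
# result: ['e', 'i', 'k', 'p']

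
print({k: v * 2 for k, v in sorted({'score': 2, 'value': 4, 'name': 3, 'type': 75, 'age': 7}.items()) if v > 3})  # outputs {'age': 14, 'type': 150, 'value': 8}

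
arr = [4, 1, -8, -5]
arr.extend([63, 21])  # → [4, 1, -8, -5, 63, 21]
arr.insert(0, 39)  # [39, 4, 1, -8, -5, 63, 21]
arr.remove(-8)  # [39, 4, 1, -5, 63, 21]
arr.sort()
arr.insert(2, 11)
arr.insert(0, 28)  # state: [28, -5, 1, 11, 4, 21, 39, 63]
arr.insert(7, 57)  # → [28, -5, 1, 11, 4, 21, 39, 57, 63]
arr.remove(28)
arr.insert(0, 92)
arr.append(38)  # [92, -5, 1, 11, 4, 21, 39, 57, 63, 38]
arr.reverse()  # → [38, 63, 57, 39, 21, 4, 11, 1, -5, 92]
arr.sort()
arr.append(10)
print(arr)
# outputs [-5, 1, 4, 11, 21, 38, 39, 57, 63, 92, 10]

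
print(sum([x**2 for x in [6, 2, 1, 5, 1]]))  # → 67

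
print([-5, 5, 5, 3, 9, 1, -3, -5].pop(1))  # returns 5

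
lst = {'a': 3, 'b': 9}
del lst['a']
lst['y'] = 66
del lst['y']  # {'b': 9}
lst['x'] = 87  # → {'b': 9, 'x': 87}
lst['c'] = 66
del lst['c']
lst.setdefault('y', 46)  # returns 46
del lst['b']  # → {'x': 87, 'y': 46}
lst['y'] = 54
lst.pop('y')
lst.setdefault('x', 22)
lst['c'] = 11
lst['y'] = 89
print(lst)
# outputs {'x': 87, 'c': 11, 'y': 89}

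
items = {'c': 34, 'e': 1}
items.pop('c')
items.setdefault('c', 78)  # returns 78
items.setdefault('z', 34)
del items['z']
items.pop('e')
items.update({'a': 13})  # {'c': 78, 'a': 13}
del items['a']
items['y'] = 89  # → {'c': 78, 'y': 89}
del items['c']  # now {'y': 89}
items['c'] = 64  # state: {'y': 89, 'c': 64}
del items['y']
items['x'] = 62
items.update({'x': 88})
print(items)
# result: {'c': 64, 'x': 88}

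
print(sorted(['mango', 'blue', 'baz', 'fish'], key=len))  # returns ['baz', 'blue', 'fish', 'mango']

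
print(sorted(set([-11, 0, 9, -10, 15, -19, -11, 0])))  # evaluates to [-19, -11, -10, 0, 9, 15]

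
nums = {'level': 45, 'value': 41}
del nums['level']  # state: {'value': 41}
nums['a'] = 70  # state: {'value': 41, 'a': 70}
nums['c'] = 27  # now {'value': 41, 'a': 70, 'c': 27}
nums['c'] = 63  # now {'value': 41, 'a': 70, 'c': 63}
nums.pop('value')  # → 41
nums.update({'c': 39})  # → {'a': 70, 'c': 39}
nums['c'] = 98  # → {'a': 70, 'c': 98}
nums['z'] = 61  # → {'a': 70, 'c': 98, 'z': 61}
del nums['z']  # {'a': 70, 'c': 98}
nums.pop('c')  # 98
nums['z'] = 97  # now {'a': 70, 'z': 97}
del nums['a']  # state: {'z': 97}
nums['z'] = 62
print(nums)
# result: {'z': 62}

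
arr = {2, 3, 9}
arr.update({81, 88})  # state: {2, 3, 9, 81, 88}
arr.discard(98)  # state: {2, 3, 9, 81, 88}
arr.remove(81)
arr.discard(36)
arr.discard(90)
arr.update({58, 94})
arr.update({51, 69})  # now {2, 3, 9, 51, 58, 69, 88, 94}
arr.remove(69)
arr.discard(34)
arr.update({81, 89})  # {2, 3, 9, 51, 58, 81, 88, 89, 94}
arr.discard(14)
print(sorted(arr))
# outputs [2, 3, 9, 51, 58, 81, 88, 89, 94]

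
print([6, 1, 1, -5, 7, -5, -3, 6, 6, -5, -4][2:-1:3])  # [1, -5, 6]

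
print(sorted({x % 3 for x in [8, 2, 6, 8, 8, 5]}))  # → [0, 2]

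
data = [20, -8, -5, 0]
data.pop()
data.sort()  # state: [-8, -5, 20]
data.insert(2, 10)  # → [-8, -5, 10, 20]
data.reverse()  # [20, 10, -5, -8]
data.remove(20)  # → [10, -5, -8]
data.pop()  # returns -8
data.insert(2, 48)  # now [10, -5, 48]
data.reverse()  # [48, -5, 10]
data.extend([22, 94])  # [48, -5, 10, 22, 94]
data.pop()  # 94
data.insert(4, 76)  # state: [48, -5, 10, 22, 76]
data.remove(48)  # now [-5, 10, 22, 76]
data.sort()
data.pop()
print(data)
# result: [-5, 10, 22]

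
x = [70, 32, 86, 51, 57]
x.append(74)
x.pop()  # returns 74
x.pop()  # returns 57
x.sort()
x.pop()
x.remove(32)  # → [51, 70]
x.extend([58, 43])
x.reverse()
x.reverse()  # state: [51, 70, 58, 43]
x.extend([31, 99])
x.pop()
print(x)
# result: [51, 70, 58, 43, 31]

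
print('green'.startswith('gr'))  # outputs True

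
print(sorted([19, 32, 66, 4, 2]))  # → [2, 4, 19, 32, 66]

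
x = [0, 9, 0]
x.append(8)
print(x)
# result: [0, 9, 0, 8]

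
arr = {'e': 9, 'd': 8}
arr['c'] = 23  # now {'e': 9, 'd': 8, 'c': 23}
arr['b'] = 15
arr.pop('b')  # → 15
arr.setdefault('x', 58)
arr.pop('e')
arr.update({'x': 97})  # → {'d': 8, 'c': 23, 'x': 97}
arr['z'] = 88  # {'d': 8, 'c': 23, 'x': 97, 'z': 88}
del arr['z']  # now {'d': 8, 'c': 23, 'x': 97}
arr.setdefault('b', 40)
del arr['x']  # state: {'d': 8, 'c': 23, 'b': 40}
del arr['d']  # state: {'c': 23, 'b': 40}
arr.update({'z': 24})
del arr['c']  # {'b': 40, 'z': 24}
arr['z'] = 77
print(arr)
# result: {'b': 40, 'z': 77}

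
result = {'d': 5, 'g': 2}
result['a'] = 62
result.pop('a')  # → 62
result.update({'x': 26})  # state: {'d': 5, 'g': 2, 'x': 26}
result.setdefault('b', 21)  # 21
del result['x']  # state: {'d': 5, 'g': 2, 'b': 21}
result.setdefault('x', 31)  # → 31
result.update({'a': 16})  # {'d': 5, 'g': 2, 'b': 21, 'x': 31, 'a': 16}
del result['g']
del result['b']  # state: {'d': 5, 'x': 31, 'a': 16}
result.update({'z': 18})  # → {'d': 5, 'x': 31, 'a': 16, 'z': 18}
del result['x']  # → {'d': 5, 'a': 16, 'z': 18}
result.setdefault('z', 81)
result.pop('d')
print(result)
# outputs {'a': 16, 'z': 18}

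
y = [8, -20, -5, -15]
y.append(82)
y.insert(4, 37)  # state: [8, -20, -5, -15, 37, 82]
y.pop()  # 82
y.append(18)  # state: [8, -20, -5, -15, 37, 18]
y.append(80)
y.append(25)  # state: [8, -20, -5, -15, 37, 18, 80, 25]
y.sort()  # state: [-20, -15, -5, 8, 18, 25, 37, 80]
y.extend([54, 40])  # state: [-20, -15, -5, 8, 18, 25, 37, 80, 54, 40]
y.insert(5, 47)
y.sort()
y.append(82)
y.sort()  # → [-20, -15, -5, 8, 18, 25, 37, 40, 47, 54, 80, 82]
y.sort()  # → [-20, -15, -5, 8, 18, 25, 37, 40, 47, 54, 80, 82]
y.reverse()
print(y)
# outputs [82, 80, 54, 47, 40, 37, 25, 18, 8, -5, -15, -20]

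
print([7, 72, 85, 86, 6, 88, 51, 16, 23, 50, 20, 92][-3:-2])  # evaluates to [50]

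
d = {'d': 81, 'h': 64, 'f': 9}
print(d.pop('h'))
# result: 64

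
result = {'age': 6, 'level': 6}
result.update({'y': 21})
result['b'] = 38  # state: {'age': 6, 'level': 6, 'y': 21, 'b': 38}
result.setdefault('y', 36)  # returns 21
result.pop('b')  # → 38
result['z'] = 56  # {'age': 6, 'level': 6, 'y': 21, 'z': 56}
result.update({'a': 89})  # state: {'age': 6, 'level': 6, 'y': 21, 'z': 56, 'a': 89}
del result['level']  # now {'age': 6, 'y': 21, 'z': 56, 'a': 89}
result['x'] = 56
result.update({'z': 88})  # {'age': 6, 'y': 21, 'z': 88, 'a': 89, 'x': 56}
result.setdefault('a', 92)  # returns 89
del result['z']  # {'age': 6, 'y': 21, 'a': 89, 'x': 56}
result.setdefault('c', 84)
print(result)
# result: {'age': 6, 'y': 21, 'a': 89, 'x': 56, 'c': 84}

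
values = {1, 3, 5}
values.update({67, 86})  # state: {1, 3, 5, 67, 86}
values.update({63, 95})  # {1, 3, 5, 63, 67, 86, 95}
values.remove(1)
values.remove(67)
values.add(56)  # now {3, 5, 56, 63, 86, 95}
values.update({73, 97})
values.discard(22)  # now {3, 5, 56, 63, 73, 86, 95, 97}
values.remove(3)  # {5, 56, 63, 73, 86, 95, 97}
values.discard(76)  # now {5, 56, 63, 73, 86, 95, 97}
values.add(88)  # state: {5, 56, 63, 73, 86, 88, 95, 97}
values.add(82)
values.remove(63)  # {5, 56, 73, 82, 86, 88, 95, 97}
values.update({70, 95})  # {5, 56, 70, 73, 82, 86, 88, 95, 97}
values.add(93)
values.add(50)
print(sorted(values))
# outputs [5, 50, 56, 70, 73, 82, 86, 88, 93, 95, 97]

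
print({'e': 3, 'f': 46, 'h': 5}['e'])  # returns 3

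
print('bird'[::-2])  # di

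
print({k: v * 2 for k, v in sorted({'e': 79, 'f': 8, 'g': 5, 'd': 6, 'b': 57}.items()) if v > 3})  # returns {'b': 114, 'd': 12, 'e': 158, 'f': 16, 'g': 10}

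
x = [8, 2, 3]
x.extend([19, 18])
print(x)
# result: [8, 2, 3, 19, 18]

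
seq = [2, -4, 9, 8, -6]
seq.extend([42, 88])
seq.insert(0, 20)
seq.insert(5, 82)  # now [20, 2, -4, 9, 8, 82, -6, 42, 88]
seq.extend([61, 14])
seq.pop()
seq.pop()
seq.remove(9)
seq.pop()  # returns 88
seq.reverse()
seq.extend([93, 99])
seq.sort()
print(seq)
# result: [-6, -4, 2, 8, 20, 42, 82, 93, 99]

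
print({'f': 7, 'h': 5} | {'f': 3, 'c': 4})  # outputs {'f': 3, 'h': 5, 'c': 4}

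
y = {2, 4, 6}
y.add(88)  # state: {2, 4, 6, 88}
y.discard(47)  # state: {2, 4, 6, 88}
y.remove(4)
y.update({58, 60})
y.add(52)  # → {2, 6, 52, 58, 60, 88}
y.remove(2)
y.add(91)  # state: {6, 52, 58, 60, 88, 91}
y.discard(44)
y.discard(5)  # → {6, 52, 58, 60, 88, 91}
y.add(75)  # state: {6, 52, 58, 60, 75, 88, 91}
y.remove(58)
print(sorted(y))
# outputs [6, 52, 60, 75, 88, 91]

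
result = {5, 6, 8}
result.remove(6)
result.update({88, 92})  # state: {5, 8, 88, 92}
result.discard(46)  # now {5, 8, 88, 92}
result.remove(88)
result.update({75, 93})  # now {5, 8, 75, 92, 93}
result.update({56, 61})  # {5, 8, 56, 61, 75, 92, 93}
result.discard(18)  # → {5, 8, 56, 61, 75, 92, 93}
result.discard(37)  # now {5, 8, 56, 61, 75, 92, 93}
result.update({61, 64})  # {5, 8, 56, 61, 64, 75, 92, 93}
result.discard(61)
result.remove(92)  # {5, 8, 56, 64, 75, 93}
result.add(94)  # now {5, 8, 56, 64, 75, 93, 94}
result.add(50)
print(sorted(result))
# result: [5, 8, 50, 56, 64, 75, 93, 94]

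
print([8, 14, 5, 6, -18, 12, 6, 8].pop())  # 8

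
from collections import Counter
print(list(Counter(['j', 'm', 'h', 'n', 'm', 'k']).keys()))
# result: ['j', 'm', 'h', 'n', 'k']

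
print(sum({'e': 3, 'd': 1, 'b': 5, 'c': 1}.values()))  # 10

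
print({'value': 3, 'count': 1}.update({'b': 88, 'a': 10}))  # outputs None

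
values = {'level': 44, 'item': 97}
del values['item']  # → {'level': 44}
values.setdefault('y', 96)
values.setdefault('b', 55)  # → 55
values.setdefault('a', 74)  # 74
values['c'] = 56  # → {'level': 44, 'y': 96, 'b': 55, 'a': 74, 'c': 56}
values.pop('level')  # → 44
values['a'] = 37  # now {'y': 96, 'b': 55, 'a': 37, 'c': 56}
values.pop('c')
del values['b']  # {'y': 96, 'a': 37}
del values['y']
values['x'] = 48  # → {'a': 37, 'x': 48}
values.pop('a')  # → 37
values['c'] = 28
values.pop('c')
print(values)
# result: {'x': 48}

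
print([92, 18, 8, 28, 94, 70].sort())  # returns None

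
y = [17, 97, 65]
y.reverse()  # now [65, 97, 17]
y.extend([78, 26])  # [65, 97, 17, 78, 26]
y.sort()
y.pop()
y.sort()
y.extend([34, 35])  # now [17, 26, 65, 78, 34, 35]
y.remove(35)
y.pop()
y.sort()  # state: [17, 26, 65, 78]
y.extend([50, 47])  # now [17, 26, 65, 78, 50, 47]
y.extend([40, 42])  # [17, 26, 65, 78, 50, 47, 40, 42]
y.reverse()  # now [42, 40, 47, 50, 78, 65, 26, 17]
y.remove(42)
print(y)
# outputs [40, 47, 50, 78, 65, 26, 17]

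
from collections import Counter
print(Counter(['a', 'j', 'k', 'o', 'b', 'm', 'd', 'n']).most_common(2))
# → [('a', 1), ('j', 1)]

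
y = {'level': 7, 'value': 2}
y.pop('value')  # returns 2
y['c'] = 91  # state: {'level': 7, 'c': 91}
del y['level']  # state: {'c': 91}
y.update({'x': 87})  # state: {'c': 91, 'x': 87}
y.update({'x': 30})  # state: {'c': 91, 'x': 30}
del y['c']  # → {'x': 30}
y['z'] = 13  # {'x': 30, 'z': 13}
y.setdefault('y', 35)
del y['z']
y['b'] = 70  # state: {'x': 30, 'y': 35, 'b': 70}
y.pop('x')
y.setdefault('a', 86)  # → 86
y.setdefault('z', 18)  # 18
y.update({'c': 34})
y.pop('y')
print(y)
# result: {'b': 70, 'a': 86, 'z': 18, 'c': 34}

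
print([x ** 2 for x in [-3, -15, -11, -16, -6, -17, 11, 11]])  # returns [9, 225, 121, 256, 36, 289, 121, 121]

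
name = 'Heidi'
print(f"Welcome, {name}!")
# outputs Welcome, Heidi!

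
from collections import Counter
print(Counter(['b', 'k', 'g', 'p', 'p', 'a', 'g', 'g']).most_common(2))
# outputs [('g', 3), ('p', 2)]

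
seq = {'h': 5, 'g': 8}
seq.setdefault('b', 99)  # 99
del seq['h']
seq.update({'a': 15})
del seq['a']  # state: {'g': 8, 'b': 99}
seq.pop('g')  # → 8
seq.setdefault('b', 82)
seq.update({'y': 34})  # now {'b': 99, 'y': 34}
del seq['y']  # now {'b': 99}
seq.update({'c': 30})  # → {'b': 99, 'c': 30}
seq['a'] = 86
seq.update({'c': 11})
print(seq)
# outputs {'b': 99, 'c': 11, 'a': 86}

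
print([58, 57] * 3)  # [58, 57, 58, 57, 58, 57]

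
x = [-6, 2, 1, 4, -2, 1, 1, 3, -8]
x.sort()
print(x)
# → [-8, -6, -2, 1, 1, 1, 2, 3, 4]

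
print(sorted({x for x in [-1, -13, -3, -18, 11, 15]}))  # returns [-18, -13, -3, -1, 11, 15]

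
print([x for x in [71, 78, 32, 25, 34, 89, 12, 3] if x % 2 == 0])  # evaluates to [78, 32, 34, 12]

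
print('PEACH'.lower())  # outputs peach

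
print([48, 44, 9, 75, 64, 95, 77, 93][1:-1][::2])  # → [44, 75, 95]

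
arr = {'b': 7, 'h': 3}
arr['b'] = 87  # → {'b': 87, 'h': 3}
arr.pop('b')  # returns 87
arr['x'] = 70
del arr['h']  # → {'x': 70}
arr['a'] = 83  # {'x': 70, 'a': 83}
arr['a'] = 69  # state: {'x': 70, 'a': 69}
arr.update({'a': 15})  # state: {'x': 70, 'a': 15}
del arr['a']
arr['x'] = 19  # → {'x': 19}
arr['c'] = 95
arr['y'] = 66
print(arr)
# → {'x': 19, 'c': 95, 'y': 66}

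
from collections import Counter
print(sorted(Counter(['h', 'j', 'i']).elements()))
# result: ['h', 'i', 'j']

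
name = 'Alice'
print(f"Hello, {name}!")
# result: Hello, Alice!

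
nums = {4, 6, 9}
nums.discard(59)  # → {4, 6, 9}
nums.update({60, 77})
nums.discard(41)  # {4, 6, 9, 60, 77}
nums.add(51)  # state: {4, 6, 9, 51, 60, 77}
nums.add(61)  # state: {4, 6, 9, 51, 60, 61, 77}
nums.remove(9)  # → {4, 6, 51, 60, 61, 77}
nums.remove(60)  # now {4, 6, 51, 61, 77}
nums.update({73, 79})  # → {4, 6, 51, 61, 73, 77, 79}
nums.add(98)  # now {4, 6, 51, 61, 73, 77, 79, 98}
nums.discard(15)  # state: {4, 6, 51, 61, 73, 77, 79, 98}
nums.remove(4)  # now {6, 51, 61, 73, 77, 79, 98}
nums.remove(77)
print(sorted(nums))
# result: [6, 51, 61, 73, 79, 98]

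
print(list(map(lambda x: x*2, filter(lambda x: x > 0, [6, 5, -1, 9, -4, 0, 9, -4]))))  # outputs [12, 10, 18, 18]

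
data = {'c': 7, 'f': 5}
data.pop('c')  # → 7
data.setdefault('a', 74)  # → 74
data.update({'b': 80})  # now {'f': 5, 'a': 74, 'b': 80}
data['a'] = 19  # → {'f': 5, 'a': 19, 'b': 80}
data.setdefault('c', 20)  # 20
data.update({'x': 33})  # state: {'f': 5, 'a': 19, 'b': 80, 'c': 20, 'x': 33}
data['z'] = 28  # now {'f': 5, 'a': 19, 'b': 80, 'c': 20, 'x': 33, 'z': 28}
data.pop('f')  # 5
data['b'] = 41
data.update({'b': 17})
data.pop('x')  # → 33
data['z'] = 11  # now {'a': 19, 'b': 17, 'c': 20, 'z': 11}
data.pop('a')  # 19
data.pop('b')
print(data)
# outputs {'c': 20, 'z': 11}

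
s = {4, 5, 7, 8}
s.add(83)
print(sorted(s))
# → [4, 5, 7, 8, 83]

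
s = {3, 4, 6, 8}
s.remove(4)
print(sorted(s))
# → [3, 6, 8]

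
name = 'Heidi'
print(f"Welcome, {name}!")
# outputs Welcome, Heidi!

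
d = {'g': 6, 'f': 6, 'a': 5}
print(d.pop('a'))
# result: 5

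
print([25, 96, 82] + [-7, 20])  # [25, 96, 82, -7, 20]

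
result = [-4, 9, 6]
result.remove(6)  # [-4, 9]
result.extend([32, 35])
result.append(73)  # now [-4, 9, 32, 35, 73]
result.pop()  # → 73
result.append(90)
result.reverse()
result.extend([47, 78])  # [90, 35, 32, 9, -4, 47, 78]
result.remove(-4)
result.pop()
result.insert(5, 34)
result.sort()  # [9, 32, 34, 35, 47, 90]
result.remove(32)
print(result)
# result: [9, 34, 35, 47, 90]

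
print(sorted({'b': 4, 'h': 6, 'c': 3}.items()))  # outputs [('b', 4), ('c', 3), ('h', 6)]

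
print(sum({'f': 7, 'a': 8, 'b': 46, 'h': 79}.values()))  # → 140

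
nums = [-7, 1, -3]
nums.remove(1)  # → [-7, -3]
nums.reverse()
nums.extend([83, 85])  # [-3, -7, 83, 85]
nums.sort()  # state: [-7, -3, 83, 85]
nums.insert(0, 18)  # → [18, -7, -3, 83, 85]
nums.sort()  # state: [-7, -3, 18, 83, 85]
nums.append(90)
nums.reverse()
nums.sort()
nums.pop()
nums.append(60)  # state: [-7, -3, 18, 83, 85, 60]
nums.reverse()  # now [60, 85, 83, 18, -3, -7]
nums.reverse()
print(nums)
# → [-7, -3, 18, 83, 85, 60]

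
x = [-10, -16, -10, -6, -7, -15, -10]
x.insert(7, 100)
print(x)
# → [-10, -16, -10, -6, -7, -15, -10, 100]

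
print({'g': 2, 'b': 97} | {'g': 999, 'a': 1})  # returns {'g': 999, 'b': 97, 'a': 1}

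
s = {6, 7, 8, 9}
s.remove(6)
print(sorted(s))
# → [7, 8, 9]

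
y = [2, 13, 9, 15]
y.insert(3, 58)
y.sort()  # [2, 9, 13, 15, 58]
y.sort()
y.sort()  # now [2, 9, 13, 15, 58]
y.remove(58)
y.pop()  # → 15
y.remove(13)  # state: [2, 9]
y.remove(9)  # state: [2]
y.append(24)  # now [2, 24]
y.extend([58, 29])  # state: [2, 24, 58, 29]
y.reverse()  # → [29, 58, 24, 2]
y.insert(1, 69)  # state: [29, 69, 58, 24, 2]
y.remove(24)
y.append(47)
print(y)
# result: [29, 69, 58, 2, 47]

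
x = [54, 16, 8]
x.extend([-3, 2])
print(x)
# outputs [54, 16, 8, -3, 2]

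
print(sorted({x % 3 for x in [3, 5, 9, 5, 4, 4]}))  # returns [0, 1, 2]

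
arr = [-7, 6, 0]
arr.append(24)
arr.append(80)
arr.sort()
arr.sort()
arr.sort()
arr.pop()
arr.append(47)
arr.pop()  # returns 47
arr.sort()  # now [-7, 0, 6, 24]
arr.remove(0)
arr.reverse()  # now [24, 6, -7]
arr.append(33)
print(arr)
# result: [24, 6, -7, 33]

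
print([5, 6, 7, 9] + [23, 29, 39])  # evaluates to [5, 6, 7, 9, 23, 29, 39]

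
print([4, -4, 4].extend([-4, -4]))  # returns None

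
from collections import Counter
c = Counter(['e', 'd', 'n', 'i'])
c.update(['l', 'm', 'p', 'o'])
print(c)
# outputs Counter({'e': 1, 'd': 1, 'n': 1, 'i': 1, 'l': 1, 'm': 1, 'p': 1, 'o': 1})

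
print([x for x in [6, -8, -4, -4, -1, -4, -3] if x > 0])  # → [6]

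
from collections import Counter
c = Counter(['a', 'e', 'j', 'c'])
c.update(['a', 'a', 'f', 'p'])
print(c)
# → Counter({'a': 3, 'e': 1, 'j': 1, 'c': 1, 'f': 1, 'p': 1})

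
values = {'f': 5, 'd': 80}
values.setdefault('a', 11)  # 11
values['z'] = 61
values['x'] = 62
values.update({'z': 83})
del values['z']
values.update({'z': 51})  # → {'f': 5, 'd': 80, 'a': 11, 'x': 62, 'z': 51}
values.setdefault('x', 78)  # 62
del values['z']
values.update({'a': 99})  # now {'f': 5, 'd': 80, 'a': 99, 'x': 62}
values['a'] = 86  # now {'f': 5, 'd': 80, 'a': 86, 'x': 62}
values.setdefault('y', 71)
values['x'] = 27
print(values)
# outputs {'f': 5, 'd': 80, 'a': 86, 'x': 27, 'y': 71}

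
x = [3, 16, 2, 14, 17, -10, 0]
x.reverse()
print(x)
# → [0, -10, 17, 14, 2, 16, 3]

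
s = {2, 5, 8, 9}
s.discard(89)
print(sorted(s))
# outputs [2, 5, 8, 9]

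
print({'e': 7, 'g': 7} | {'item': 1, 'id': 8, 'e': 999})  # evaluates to {'e': 999, 'g': 7, 'item': 1, 'id': 8}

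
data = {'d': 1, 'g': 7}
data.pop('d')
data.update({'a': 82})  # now {'g': 7, 'a': 82}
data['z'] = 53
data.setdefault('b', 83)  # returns 83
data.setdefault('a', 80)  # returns 82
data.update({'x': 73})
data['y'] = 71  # {'g': 7, 'a': 82, 'z': 53, 'b': 83, 'x': 73, 'y': 71}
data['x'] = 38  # {'g': 7, 'a': 82, 'z': 53, 'b': 83, 'x': 38, 'y': 71}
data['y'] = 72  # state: {'g': 7, 'a': 82, 'z': 53, 'b': 83, 'x': 38, 'y': 72}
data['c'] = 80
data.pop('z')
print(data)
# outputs {'g': 7, 'a': 82, 'b': 83, 'x': 38, 'y': 72, 'c': 80}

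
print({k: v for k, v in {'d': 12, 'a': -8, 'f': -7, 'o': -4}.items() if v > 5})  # {'d': 12}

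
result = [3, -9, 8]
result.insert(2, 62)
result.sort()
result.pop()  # 62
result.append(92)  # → [-9, 3, 8, 92]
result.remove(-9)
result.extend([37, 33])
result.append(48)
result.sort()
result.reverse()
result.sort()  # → [3, 8, 33, 37, 48, 92]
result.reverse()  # [92, 48, 37, 33, 8, 3]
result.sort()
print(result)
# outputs [3, 8, 33, 37, 48, 92]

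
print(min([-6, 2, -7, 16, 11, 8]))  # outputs -7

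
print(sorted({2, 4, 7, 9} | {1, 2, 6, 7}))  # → [1, 2, 4, 6, 7, 9]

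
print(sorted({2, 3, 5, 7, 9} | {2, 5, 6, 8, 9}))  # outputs [2, 3, 5, 6, 7, 8, 9]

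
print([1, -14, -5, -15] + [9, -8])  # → [1, -14, -5, -15, 9, -8]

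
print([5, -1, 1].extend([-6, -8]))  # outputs None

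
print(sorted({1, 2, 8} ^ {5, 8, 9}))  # [1, 2, 5, 9]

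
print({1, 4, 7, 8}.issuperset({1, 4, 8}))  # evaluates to True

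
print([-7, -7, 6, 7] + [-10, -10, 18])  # [-7, -7, 6, 7, -10, -10, 18]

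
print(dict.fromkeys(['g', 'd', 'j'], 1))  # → {'g': 1, 'd': 1, 'j': 1}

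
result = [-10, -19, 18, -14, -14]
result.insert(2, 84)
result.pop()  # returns -14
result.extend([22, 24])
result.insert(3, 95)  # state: [-10, -19, 84, 95, 18, -14, 22, 24]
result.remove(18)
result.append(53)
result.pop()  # 53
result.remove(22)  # [-10, -19, 84, 95, -14, 24]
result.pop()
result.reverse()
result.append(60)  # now [-14, 95, 84, -19, -10, 60]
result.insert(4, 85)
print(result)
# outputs [-14, 95, 84, -19, 85, -10, 60]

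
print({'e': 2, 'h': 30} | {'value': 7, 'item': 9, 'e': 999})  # {'e': 999, 'h': 30, 'value': 7, 'item': 9}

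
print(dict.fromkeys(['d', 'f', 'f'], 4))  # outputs {'d': 4, 'f': 4}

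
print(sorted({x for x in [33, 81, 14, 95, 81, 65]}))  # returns [14, 33, 65, 81, 95]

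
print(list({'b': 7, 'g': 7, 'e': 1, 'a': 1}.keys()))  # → ['b', 'g', 'e', 'a']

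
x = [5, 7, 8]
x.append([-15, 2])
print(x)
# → [5, 7, 8, [-15, 2]]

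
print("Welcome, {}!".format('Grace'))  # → Welcome, Grace!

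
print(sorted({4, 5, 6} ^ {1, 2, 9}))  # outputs [1, 2, 4, 5, 6, 9]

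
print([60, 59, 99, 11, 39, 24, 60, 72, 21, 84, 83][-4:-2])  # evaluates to [72, 21]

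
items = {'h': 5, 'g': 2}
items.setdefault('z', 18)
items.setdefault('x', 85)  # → 85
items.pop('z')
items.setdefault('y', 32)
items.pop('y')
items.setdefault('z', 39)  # 39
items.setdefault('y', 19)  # 19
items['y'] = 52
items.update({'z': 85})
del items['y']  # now {'h': 5, 'g': 2, 'x': 85, 'z': 85}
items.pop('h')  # 5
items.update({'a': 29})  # {'g': 2, 'x': 85, 'z': 85, 'a': 29}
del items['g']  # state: {'x': 85, 'z': 85, 'a': 29}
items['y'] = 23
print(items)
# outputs {'x': 85, 'z': 85, 'a': 29, 'y': 23}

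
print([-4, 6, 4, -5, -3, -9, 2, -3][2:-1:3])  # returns [4, -9]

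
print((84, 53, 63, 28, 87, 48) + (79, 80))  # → (84, 53, 63, 28, 87, 48, 79, 80)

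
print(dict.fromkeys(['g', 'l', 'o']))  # {'g': None, 'l': None, 'o': None}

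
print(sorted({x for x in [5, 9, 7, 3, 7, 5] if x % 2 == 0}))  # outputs []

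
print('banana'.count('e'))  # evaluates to 0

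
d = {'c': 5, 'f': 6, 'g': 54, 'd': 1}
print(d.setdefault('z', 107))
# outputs 107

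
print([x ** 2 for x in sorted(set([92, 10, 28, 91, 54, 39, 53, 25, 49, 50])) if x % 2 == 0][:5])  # [100, 784, 2500, 2916, 8464]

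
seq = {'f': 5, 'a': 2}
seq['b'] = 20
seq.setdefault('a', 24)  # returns 2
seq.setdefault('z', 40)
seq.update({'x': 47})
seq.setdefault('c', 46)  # 46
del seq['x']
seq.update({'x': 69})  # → {'f': 5, 'a': 2, 'b': 20, 'z': 40, 'c': 46, 'x': 69}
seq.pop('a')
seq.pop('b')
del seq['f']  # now {'z': 40, 'c': 46, 'x': 69}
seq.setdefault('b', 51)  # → 51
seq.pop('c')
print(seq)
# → {'z': 40, 'x': 69, 'b': 51}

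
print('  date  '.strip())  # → date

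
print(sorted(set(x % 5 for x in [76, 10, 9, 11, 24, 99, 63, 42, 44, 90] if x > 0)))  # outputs [0, 1, 2, 3, 4]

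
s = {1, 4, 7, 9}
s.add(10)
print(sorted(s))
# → [1, 4, 7, 9, 10]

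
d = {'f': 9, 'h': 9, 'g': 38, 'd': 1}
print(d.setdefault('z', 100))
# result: 100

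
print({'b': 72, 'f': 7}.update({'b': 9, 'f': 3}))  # None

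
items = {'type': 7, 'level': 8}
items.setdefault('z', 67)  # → 67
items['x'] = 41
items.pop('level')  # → 8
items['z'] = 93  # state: {'type': 7, 'z': 93, 'x': 41}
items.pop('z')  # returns 93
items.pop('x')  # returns 41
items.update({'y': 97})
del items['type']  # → {'y': 97}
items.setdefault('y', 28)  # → 97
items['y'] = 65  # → {'y': 65}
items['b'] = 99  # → {'y': 65, 'b': 99}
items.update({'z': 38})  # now {'y': 65, 'b': 99, 'z': 38}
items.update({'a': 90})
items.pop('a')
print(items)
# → {'y': 65, 'b': 99, 'z': 38}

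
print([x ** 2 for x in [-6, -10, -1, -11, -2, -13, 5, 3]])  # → [36, 100, 1, 121, 4, 169, 25, 9]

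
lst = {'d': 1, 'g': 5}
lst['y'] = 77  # {'d': 1, 'g': 5, 'y': 77}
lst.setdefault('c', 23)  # 23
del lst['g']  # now {'d': 1, 'y': 77, 'c': 23}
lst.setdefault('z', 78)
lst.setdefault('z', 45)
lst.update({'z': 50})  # {'d': 1, 'y': 77, 'c': 23, 'z': 50}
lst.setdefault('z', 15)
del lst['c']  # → {'d': 1, 'y': 77, 'z': 50}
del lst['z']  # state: {'d': 1, 'y': 77}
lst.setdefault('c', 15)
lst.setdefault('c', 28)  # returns 15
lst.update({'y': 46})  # {'d': 1, 'y': 46, 'c': 15}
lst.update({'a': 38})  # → {'d': 1, 'y': 46, 'c': 15, 'a': 38}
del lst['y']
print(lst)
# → {'d': 1, 'c': 15, 'a': 38}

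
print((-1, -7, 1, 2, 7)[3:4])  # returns (2,)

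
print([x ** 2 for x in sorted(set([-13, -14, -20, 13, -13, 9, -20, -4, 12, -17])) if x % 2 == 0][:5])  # [400, 196, 16, 144]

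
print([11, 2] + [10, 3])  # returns [11, 2, 10, 3]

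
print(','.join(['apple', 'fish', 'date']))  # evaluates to apple,fish,date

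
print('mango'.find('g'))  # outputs 3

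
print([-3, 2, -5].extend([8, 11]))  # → None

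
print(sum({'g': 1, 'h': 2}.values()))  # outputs 3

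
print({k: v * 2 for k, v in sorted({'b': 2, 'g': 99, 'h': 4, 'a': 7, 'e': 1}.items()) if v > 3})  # {'a': 14, 'g': 198, 'h': 8}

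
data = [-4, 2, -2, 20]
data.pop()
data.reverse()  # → [-2, 2, -4]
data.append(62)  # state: [-2, 2, -4, 62]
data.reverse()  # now [62, -4, 2, -2]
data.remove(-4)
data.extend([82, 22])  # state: [62, 2, -2, 82, 22]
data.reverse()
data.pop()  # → 62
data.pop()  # 2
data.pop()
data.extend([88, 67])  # [22, 82, 88, 67]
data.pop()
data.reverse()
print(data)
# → [88, 82, 22]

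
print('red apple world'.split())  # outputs ['red', 'apple', 'world']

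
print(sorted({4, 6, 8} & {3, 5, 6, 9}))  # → [6]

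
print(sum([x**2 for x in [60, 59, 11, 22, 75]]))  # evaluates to 13311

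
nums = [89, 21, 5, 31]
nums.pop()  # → 31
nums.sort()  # [5, 21, 89]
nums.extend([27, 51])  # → [5, 21, 89, 27, 51]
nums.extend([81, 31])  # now [5, 21, 89, 27, 51, 81, 31]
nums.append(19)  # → [5, 21, 89, 27, 51, 81, 31, 19]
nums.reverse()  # [19, 31, 81, 51, 27, 89, 21, 5]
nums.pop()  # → 5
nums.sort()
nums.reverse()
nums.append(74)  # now [89, 81, 51, 31, 27, 21, 19, 74]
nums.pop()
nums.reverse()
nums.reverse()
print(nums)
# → [89, 81, 51, 31, 27, 21, 19]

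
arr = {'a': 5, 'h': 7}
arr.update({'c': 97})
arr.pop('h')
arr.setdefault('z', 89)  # 89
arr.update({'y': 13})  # {'a': 5, 'c': 97, 'z': 89, 'y': 13}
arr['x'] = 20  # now {'a': 5, 'c': 97, 'z': 89, 'y': 13, 'x': 20}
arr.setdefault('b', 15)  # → 15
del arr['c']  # {'a': 5, 'z': 89, 'y': 13, 'x': 20, 'b': 15}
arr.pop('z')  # 89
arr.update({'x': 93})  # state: {'a': 5, 'y': 13, 'x': 93, 'b': 15}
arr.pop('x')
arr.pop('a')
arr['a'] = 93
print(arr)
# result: {'y': 13, 'b': 15, 'a': 93}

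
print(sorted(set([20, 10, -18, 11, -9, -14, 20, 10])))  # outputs [-18, -14, -9, 10, 11, 20]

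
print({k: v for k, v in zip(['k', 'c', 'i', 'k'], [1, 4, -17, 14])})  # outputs {'k': 14, 'c': 4, 'i': -17}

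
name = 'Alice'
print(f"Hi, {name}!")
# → Hi, Alice!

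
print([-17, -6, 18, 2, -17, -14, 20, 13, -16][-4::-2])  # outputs [-14, 2, -6]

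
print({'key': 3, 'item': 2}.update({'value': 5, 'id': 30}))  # None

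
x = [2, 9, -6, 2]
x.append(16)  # [2, 9, -6, 2, 16]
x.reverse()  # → [16, 2, -6, 9, 2]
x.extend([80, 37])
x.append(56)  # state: [16, 2, -6, 9, 2, 80, 37, 56]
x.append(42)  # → [16, 2, -6, 9, 2, 80, 37, 56, 42]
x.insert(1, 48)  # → [16, 48, 2, -6, 9, 2, 80, 37, 56, 42]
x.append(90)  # [16, 48, 2, -6, 9, 2, 80, 37, 56, 42, 90]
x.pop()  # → 90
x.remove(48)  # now [16, 2, -6, 9, 2, 80, 37, 56, 42]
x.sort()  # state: [-6, 2, 2, 9, 16, 37, 42, 56, 80]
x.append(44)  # [-6, 2, 2, 9, 16, 37, 42, 56, 80, 44]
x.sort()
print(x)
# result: [-6, 2, 2, 9, 16, 37, 42, 44, 56, 80]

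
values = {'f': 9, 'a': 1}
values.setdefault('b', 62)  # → 62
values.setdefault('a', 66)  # 1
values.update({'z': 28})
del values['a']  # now {'f': 9, 'b': 62, 'z': 28}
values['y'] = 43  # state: {'f': 9, 'b': 62, 'z': 28, 'y': 43}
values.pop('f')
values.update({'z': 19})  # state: {'b': 62, 'z': 19, 'y': 43}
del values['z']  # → {'b': 62, 'y': 43}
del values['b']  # {'y': 43}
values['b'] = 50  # {'y': 43, 'b': 50}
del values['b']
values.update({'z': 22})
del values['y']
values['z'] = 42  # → {'z': 42}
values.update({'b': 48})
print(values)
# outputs {'z': 42, 'b': 48}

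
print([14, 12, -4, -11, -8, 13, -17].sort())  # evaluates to None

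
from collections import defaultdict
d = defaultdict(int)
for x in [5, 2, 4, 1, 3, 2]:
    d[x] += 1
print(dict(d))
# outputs {5: 1, 2: 2, 4: 1, 1: 1, 3: 1}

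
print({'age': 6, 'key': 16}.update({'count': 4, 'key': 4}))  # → None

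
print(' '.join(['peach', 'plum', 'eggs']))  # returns peach plum eggs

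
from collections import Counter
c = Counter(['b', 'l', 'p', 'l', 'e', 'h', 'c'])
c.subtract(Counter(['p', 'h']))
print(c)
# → Counter({'l': 2, 'b': 1, 'e': 1, 'c': 1, 'p': 0, 'h': 0})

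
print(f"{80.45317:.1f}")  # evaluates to 80.5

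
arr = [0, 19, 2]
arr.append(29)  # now [0, 19, 2, 29]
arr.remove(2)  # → [0, 19, 29]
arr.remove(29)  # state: [0, 19]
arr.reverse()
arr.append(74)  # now [19, 0, 74]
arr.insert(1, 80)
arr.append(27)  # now [19, 80, 0, 74, 27]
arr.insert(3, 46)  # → [19, 80, 0, 46, 74, 27]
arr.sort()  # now [0, 19, 27, 46, 74, 80]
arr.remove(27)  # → [0, 19, 46, 74, 80]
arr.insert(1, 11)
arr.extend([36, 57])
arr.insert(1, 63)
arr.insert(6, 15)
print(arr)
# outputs [0, 63, 11, 19, 46, 74, 15, 80, 36, 57]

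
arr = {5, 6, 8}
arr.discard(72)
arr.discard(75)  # {5, 6, 8}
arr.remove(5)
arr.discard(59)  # {6, 8}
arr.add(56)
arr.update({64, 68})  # {6, 8, 56, 64, 68}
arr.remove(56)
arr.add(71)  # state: {6, 8, 64, 68, 71}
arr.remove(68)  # {6, 8, 64, 71}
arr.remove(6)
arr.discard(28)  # {8, 64, 71}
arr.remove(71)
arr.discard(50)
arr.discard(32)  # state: {8, 64}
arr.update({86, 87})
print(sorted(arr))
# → [8, 64, 86, 87]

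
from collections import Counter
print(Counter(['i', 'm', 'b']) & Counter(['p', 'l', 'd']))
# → Counter()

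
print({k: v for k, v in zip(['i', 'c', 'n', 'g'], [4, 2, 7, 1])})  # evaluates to {'i': 4, 'c': 2, 'n': 7, 'g': 1}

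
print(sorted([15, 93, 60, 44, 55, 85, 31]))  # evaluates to [15, 31, 44, 55, 60, 85, 93]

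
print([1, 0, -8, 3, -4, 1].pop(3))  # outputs 3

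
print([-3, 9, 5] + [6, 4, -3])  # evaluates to [-3, 9, 5, 6, 4, -3]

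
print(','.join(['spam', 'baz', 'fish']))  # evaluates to spam,baz,fish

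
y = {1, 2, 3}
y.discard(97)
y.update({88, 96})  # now {1, 2, 3, 88, 96}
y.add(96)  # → {1, 2, 3, 88, 96}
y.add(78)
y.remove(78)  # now {1, 2, 3, 88, 96}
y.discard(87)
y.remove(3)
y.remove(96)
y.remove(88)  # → {1, 2}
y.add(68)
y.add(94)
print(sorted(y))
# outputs [1, 2, 68, 94]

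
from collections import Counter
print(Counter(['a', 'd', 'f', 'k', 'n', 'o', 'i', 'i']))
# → Counter({'i': 2, 'a': 1, 'd': 1, 'f': 1, 'k': 1, 'n': 1, 'o': 1})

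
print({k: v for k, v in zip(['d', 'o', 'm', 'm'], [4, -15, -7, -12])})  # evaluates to {'d': 4, 'o': -15, 'm': -12}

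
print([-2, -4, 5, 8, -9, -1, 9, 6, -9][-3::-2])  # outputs [9, -9, 5, -2]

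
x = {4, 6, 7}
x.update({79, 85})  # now {4, 6, 7, 79, 85}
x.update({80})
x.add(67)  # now {4, 6, 7, 67, 79, 80, 85}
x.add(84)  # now {4, 6, 7, 67, 79, 80, 84, 85}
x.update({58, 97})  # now {4, 6, 7, 58, 67, 79, 80, 84, 85, 97}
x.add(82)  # {4, 6, 7, 58, 67, 79, 80, 82, 84, 85, 97}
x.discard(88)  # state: {4, 6, 7, 58, 67, 79, 80, 82, 84, 85, 97}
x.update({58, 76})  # {4, 6, 7, 58, 67, 76, 79, 80, 82, 84, 85, 97}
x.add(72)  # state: {4, 6, 7, 58, 67, 72, 76, 79, 80, 82, 84, 85, 97}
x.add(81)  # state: {4, 6, 7, 58, 67, 72, 76, 79, 80, 81, 82, 84, 85, 97}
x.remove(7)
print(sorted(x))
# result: [4, 6, 58, 67, 72, 76, 79, 80, 81, 82, 84, 85, 97]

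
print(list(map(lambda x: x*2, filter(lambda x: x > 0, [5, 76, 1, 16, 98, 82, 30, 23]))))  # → [10, 152, 2, 32, 196, 164, 60, 46]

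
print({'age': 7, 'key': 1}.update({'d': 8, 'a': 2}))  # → None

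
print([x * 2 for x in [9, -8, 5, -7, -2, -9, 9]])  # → [18, -16, 10, -14, -4, -18, 18]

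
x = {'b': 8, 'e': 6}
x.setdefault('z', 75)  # 75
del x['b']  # {'e': 6, 'z': 75}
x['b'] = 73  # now {'e': 6, 'z': 75, 'b': 73}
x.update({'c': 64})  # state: {'e': 6, 'z': 75, 'b': 73, 'c': 64}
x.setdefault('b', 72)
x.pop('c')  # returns 64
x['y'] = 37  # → {'e': 6, 'z': 75, 'b': 73, 'y': 37}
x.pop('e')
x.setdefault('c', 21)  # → 21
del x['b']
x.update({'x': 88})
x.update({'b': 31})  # {'z': 75, 'y': 37, 'c': 21, 'x': 88, 'b': 31}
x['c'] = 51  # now {'z': 75, 'y': 37, 'c': 51, 'x': 88, 'b': 31}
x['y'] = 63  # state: {'z': 75, 'y': 63, 'c': 51, 'x': 88, 'b': 31}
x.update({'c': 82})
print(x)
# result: {'z': 75, 'y': 63, 'c': 82, 'x': 88, 'b': 31}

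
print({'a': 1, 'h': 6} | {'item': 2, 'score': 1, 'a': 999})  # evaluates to {'a': 999, 'h': 6, 'item': 2, 'score': 1}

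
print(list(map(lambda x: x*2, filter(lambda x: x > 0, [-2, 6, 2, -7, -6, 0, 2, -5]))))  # [12, 4, 4]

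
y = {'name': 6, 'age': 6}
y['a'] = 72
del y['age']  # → {'name': 6, 'a': 72}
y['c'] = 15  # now {'name': 6, 'a': 72, 'c': 15}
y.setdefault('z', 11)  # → 11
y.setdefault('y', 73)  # 73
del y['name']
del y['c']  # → {'a': 72, 'z': 11, 'y': 73}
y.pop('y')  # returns 73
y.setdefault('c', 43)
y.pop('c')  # 43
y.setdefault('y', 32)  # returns 32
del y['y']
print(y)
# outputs {'a': 72, 'z': 11}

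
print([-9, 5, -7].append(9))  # None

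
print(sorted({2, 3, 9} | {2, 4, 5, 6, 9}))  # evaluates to [2, 3, 4, 5, 6, 9]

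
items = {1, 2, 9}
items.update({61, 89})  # {1, 2, 9, 61, 89}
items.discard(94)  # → {1, 2, 9, 61, 89}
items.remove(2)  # {1, 9, 61, 89}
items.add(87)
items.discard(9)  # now {1, 61, 87, 89}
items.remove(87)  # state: {1, 61, 89}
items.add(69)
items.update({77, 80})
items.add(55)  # {1, 55, 61, 69, 77, 80, 89}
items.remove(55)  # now {1, 61, 69, 77, 80, 89}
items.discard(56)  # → {1, 61, 69, 77, 80, 89}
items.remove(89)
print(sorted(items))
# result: [1, 61, 69, 77, 80]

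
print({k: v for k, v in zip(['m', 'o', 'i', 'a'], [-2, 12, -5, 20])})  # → {'m': -2, 'o': 12, 'i': -5, 'a': 20}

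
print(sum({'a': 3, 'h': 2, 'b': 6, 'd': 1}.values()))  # 12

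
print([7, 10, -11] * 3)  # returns [7, 10, -11, 7, 10, -11, 7, 10, -11]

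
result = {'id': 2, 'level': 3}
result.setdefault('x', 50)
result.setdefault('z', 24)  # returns 24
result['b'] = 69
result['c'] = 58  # {'id': 2, 'level': 3, 'x': 50, 'z': 24, 'b': 69, 'c': 58}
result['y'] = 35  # {'id': 2, 'level': 3, 'x': 50, 'z': 24, 'b': 69, 'c': 58, 'y': 35}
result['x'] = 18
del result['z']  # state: {'id': 2, 'level': 3, 'x': 18, 'b': 69, 'c': 58, 'y': 35}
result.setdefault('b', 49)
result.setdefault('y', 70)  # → 35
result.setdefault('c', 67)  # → 58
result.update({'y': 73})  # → {'id': 2, 'level': 3, 'x': 18, 'b': 69, 'c': 58, 'y': 73}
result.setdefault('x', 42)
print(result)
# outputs {'id': 2, 'level': 3, 'x': 18, 'b': 69, 'c': 58, 'y': 73}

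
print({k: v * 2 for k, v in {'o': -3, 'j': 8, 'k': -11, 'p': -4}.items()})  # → {'o': -6, 'j': 16, 'k': -22, 'p': -8}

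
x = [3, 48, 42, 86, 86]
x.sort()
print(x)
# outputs [3, 42, 48, 86, 86]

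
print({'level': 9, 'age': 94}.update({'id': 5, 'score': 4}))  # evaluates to None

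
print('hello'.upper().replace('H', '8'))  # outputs 8ELLO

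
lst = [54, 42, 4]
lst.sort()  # [4, 42, 54]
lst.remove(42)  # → [4, 54]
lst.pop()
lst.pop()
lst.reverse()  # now []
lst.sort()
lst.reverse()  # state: []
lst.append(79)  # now [79]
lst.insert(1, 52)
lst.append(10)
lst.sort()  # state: [10, 52, 79]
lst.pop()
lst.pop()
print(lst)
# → [10]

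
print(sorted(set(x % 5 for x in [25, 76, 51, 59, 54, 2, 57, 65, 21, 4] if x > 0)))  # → [0, 1, 2, 4]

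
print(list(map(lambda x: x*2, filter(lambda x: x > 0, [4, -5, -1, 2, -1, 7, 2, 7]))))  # [8, 4, 14, 4, 14]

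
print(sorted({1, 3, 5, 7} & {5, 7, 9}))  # [5, 7]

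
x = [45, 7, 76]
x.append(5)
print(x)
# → [45, 7, 76, 5]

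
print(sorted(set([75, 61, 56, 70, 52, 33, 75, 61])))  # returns [33, 52, 56, 61, 70, 75]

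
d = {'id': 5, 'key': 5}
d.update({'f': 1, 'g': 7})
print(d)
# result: {'id': 5, 'key': 5, 'f': 1, 'g': 7}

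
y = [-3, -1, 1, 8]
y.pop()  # 8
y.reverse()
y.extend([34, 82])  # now [1, -1, -3, 34, 82]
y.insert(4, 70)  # [1, -1, -3, 34, 70, 82]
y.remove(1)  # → [-1, -3, 34, 70, 82]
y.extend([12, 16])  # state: [-1, -3, 34, 70, 82, 12, 16]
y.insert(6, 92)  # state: [-1, -3, 34, 70, 82, 12, 92, 16]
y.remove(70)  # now [-1, -3, 34, 82, 12, 92, 16]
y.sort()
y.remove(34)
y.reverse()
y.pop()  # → -3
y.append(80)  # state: [92, 82, 16, 12, -1, 80]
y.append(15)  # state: [92, 82, 16, 12, -1, 80, 15]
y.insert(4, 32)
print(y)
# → [92, 82, 16, 12, 32, -1, 80, 15]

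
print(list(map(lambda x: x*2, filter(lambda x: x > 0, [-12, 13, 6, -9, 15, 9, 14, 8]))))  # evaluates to [26, 12, 30, 18, 28, 16]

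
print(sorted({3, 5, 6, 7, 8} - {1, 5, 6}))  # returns [3, 7, 8]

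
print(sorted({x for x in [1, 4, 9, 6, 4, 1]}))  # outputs [1, 4, 6, 9]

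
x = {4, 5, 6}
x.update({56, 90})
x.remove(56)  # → {4, 5, 6, 90}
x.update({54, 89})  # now {4, 5, 6, 54, 89, 90}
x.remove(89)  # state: {4, 5, 6, 54, 90}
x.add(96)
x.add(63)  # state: {4, 5, 6, 54, 63, 90, 96}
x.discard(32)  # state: {4, 5, 6, 54, 63, 90, 96}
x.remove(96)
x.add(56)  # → {4, 5, 6, 54, 56, 63, 90}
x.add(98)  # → {4, 5, 6, 54, 56, 63, 90, 98}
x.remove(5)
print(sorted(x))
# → [4, 6, 54, 56, 63, 90, 98]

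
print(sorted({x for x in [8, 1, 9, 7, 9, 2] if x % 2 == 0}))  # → [2, 8]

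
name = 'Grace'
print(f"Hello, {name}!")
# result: Hello, Grace!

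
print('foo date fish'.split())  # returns ['foo', 'date', 'fish']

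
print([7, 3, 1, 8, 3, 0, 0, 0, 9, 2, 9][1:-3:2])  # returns [3, 8, 0, 0]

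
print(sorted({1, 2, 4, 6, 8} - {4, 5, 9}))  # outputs [1, 2, 6, 8]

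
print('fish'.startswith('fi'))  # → True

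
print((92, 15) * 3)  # (92, 15, 92, 15, 92, 15)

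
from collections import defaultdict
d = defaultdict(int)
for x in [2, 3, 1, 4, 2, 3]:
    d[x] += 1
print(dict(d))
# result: {2: 2, 3: 2, 1: 1, 4: 1}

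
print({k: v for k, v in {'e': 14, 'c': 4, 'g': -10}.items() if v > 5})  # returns {'e': 14}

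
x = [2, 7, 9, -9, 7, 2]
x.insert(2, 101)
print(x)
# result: [2, 7, 101, 9, -9, 7, 2]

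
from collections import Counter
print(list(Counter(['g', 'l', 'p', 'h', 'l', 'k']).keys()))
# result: ['g', 'l', 'p', 'h', 'k']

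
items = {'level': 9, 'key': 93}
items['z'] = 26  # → {'level': 9, 'key': 93, 'z': 26}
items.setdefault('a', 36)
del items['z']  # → {'level': 9, 'key': 93, 'a': 36}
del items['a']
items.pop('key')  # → 93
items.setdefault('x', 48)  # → 48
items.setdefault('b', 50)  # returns 50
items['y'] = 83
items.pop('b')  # 50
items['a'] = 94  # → {'level': 9, 'x': 48, 'y': 83, 'a': 94}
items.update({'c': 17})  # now {'level': 9, 'x': 48, 'y': 83, 'a': 94, 'c': 17}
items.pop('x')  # 48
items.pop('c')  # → 17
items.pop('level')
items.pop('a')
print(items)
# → {'y': 83}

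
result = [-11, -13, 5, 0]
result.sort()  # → [-13, -11, 0, 5]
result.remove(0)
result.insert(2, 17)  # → [-13, -11, 17, 5]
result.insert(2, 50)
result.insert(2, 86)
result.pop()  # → 5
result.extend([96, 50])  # [-13, -11, 86, 50, 17, 96, 50]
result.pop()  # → 50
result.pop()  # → 96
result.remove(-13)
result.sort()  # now [-11, 17, 50, 86]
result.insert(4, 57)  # [-11, 17, 50, 86, 57]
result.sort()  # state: [-11, 17, 50, 57, 86]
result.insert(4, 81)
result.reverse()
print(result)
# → [86, 81, 57, 50, 17, -11]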